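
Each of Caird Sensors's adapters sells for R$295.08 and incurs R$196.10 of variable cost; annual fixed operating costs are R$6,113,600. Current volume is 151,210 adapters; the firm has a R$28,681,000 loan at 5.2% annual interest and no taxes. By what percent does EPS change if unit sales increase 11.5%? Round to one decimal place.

+23.4%

Total contribution margin = 151,210 × R$98.98 = R$14,966,765.80.
Subtracting fixed costs: EBIT = R$14,966,765.80 − R$6,113,600 = R$8,853,165.80.
Interest = R$1,491,412.00, so EBIT − I = R$7,361,753.80.
Degree of combined leverage = contribution ÷ (EBIT − I) = R$14,966,765.80 ÷ R$7,361,753.80 = 2.0330.
%ΔEPS = DCL × %ΔSales = 2.0330 × +11.5% = +23.4%.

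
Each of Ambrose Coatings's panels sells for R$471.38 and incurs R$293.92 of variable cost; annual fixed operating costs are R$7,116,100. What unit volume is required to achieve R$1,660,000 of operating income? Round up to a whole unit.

Contribution margin per unit = R$471.38 − R$293.92 = R$177.46.
Required volume = (fixed costs + target profit) ÷ CM = (R$7,116,100 + R$1,660,000) ÷ R$177.46 = 49,453.96, so 49,454 panels.

49,454 panels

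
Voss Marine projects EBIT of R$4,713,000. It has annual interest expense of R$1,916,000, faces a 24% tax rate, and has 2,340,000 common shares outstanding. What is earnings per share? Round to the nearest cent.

Interest = R$1,916,000.00, so EBT = R$4,713,000 − R$1,916,000.00 = R$2,797,000.00.
Net income = R$2,797,000.00 × (1 − 0.24) = R$2,125,720.00.
EPS = R$2,125,720.00 ÷ 2,340,000 = R$0.91.

R$0.91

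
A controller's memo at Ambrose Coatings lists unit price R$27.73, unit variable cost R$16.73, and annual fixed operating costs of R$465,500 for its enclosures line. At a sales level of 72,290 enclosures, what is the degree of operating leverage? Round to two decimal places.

Contribution at this volume is 72,290 × R$11.00 = R$795,190.00.
EBIT = R$795,190.00 − R$465,500 = R$329,690.00.
DOL = contribution ÷ EBIT = R$795,190.00 ÷ R$329,690.00 = 2.4119.

2.41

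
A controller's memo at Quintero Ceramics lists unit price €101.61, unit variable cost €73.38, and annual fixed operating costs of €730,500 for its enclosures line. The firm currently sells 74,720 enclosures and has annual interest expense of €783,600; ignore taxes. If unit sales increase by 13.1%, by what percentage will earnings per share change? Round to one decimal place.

+46.4%

At 74,720 units, contribution = 74,720 × €28.23 = €2,109,345.60.
Subtracting fixed costs: EBIT = €2,109,345.60 − €730,500 = €1,378,845.60.
Interest = €783,600.00, so EBIT − I = €595,245.60.
Degree of combined leverage = contribution ÷ (EBIT − I) = €2,109,345.60 ÷ €595,245.60 = 3.5437.
EPS therefore changes by 3.5437 × (+13.1%) = +46.4%.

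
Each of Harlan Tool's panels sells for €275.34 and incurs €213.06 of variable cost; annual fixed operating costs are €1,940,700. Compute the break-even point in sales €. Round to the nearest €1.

€8,579,838

Contribution margin per unit = €275.34 − €213.06 = €62.28, a CM ratio of €62.28 ÷ €275.34 = 0.2262.
Break-even sales = FC ÷ CM ratio = €1,940,700 × €275.34 / €62.28 = €8,579,838.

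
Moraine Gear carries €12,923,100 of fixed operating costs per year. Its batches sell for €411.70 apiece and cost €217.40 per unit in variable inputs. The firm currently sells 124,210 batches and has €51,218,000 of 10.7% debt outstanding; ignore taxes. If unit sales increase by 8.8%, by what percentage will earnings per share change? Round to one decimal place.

At 124,210 units, contribution = 124,210 × €194.30 = €24,134,003.00.
EBIT = €24,134,003.00 − €12,923,100 = €11,210,903.00.
Interest = €5,480,326.00, so EBIT − I = €5,730,577.00.
Degree of combined leverage = contribution ÷ (EBIT − I) = €24,134,003.00 ÷ €5,730,577.00 = 4.2114.
%ΔEPS = DCL × %ΔSales = 4.2114 × +8.8% = +37.1%.

+37.1%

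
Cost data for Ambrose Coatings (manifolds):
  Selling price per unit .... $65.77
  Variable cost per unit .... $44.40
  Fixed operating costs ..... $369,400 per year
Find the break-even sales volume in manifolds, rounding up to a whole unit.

17,286 manifolds

Each unit contributes $65.77 − $44.40 = $21.37.
Break-even volume = fixed costs ÷ CM per unit = $369,400 ÷ $21.37 = 17,285.91, so 17,286 manifolds.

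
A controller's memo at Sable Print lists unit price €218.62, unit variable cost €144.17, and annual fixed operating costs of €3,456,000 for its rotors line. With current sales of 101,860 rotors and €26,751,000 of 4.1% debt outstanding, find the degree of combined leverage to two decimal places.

2.50

Contribution at this volume is 101,860 × €74.45 = €7,583,477.00.
Subtracting fixed costs: EBIT = €7,583,477.00 − €3,456,000 = €4,127,477.00. Interest = €1,096,791.00, so EBIT − I = €3,030,686.00.
DCL = contribution ÷ (EBIT − I) = €7,583,477.00 ÷ €3,030,686.00 = 2.5022.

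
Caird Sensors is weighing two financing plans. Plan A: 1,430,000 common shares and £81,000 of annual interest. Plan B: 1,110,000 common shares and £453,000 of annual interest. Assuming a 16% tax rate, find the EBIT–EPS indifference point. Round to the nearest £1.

£1,743,375

Set EPS_A = EPS_B: (EBIT − £81,000)(1 − 0.16) ÷ 1,430,000 = (EBIT − £453,000)(1 − 0.16) ÷ 1,110,000.
The (1 − t) factor cancels: (EBIT − 81,000) × 1,110,000 = (EBIT − 453,000) × 1,430,000.
Solving, EBIT = (453,000·1,430,000 − 81,000·1,110,000) / (1,430,000 − 1,110,000) = 557,880,000,000 / 320,000 = 1,743,375.00.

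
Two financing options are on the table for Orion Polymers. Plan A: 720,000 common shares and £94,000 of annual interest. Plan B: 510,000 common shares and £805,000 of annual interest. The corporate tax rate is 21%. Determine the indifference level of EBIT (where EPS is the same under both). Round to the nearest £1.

£2,531,714

At indifference, (EBIT − 94,000)(1 − t)/720,000 = (EBIT − 805,000)(1 − t)/510,000.
Cancelling (1 − t) and cross-multiplying: 510,000·(EBIT − 94,000) = 720,000·(EBIT − 805,000).
EBIT × (720,000 − 510,000) = 805,000 × 720,000 − 94,000 × 510,000 = 531,660,000,000, so EBIT = 531,660,000,000 ÷ 210,000 = 2,531,714.29.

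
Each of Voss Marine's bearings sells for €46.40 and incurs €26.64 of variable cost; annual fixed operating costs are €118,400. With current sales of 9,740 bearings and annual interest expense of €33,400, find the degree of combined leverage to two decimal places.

Total contribution margin = 9,740 × €19.76 = €192,462.40.
EBIT = €192,462.40 − €118,400 = €74,062.40. Interest = €33,400.00.
DOL = €192,462.40 ÷ €74,062.40 = 2.5987; DFL = €74,062.40 ÷ €40,662.40 = 1.8214.
DCL = DOL × DFL = 2.5987 × 1.8214 = 4.7333.

4.73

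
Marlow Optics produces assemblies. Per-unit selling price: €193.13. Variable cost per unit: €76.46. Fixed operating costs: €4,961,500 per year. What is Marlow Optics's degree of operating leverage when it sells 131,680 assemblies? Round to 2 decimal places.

Total contribution margin = 131,680 × €116.67 = €15,363,105.60.
EBIT = €15,363,105.60 − €4,961,500 = €10,401,605.60.
So DOL = total CM / EBIT = €15,363,105.60 / €10,401,605.60 = 1.4770.

1.48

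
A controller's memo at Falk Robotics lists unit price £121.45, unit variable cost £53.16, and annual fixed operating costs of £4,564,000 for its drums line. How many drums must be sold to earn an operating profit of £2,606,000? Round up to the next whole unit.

104,994 drums

Contribution margin per unit = £121.45 − £53.16 = £68.29.
Required volume = (fixed costs + target profit) ÷ CM = (£4,564,000 + £2,606,000) ÷ £68.29 = 104,993.41, so 104,994 drums.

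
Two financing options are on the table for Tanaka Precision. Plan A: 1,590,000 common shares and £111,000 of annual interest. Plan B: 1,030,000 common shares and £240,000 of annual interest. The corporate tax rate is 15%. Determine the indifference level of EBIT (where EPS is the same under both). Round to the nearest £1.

Set EPS_A = EPS_B: (EBIT − £111,000)(1 − 0.15) ÷ 1,590,000 = (EBIT − £240,000)(1 − 0.15) ÷ 1,030,000.
Cancelling (1 − t) and cross-multiplying: 1,030,000·(EBIT − 111,000) = 1,590,000·(EBIT − 240,000).
Solving, EBIT = (240,000·1,590,000 − 111,000·1,030,000) / (1,590,000 − 1,030,000) = 267,270,000,000 / 560,000 = 477,267.86.

£477,268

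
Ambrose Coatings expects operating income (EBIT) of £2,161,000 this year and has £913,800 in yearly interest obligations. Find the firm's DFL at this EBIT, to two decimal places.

1.73

Annual interest charges come to £913,800.00.
Degree of financial leverage = EBIT / (EBIT − interest) = £2,161,000 / £1,247,200.00 = 1.7327.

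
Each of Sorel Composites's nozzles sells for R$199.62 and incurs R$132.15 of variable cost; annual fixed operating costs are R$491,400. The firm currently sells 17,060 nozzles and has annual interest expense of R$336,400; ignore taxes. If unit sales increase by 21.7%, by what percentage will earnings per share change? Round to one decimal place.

Contribution at this volume is 17,060 × R$67.47 = R$1,151,038.20.
EBIT = R$1,151,038.20 − R$491,400 = R$659,638.20.
After interest of R$336,400.00, pre-tax earnings = R$323,238.20.
Degree of combined leverage = contribution ÷ (EBIT − I) = R$1,151,038.20 ÷ R$323,238.20 = 3.5610.
%ΔEPS = DCL × %ΔSales = 3.5610 × +21.7% = +77.3%.

+77.3%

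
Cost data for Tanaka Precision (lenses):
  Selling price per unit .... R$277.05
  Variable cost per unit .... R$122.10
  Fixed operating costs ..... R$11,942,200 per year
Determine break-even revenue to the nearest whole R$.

Contribution margin per unit = R$277.05 − R$122.10 = R$154.95, a CM ratio of R$154.95 ÷ R$277.05 = 0.5593.
Break-even sales = FC ÷ CM ratio = R$11,942,200 × R$277.05 / R$154.95 = R$21,352,607.

R$21,352,607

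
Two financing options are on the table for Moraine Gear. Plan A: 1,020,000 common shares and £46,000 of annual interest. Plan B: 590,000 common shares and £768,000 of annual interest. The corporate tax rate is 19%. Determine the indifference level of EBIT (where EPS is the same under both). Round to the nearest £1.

£1,758,651

At indifference, (EBIT − 46,000)(1 − t)/1,020,000 = (EBIT − 768,000)(1 − t)/590,000.
Cancelling (1 − t) and cross-multiplying: 590,000·(EBIT − 46,000) = 1,020,000·(EBIT − 768,000).
EBIT × (1,020,000 − 590,000) = 768,000 × 1,020,000 − 46,000 × 590,000 = 756,220,000,000, so EBIT = 756,220,000,000 ÷ 430,000 = 1,758,651.16.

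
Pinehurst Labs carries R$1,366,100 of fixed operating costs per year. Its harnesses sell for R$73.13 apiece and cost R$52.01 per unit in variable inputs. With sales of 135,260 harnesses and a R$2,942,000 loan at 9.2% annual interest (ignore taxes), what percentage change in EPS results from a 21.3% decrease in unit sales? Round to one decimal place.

-49.9%

At 135,260 units, contribution = 135,260 × R$21.12 = R$2,856,691.20.
EBIT = R$2,856,691.20 − R$1,366,100 = R$1,490,591.20.
After interest of R$270,664.00, pre-tax earnings = R$1,219,927.20.
Degree of combined leverage = contribution ÷ (EBIT − I) = R$2,856,691.20 ÷ R$1,219,927.20 = 2.3417.
EPS therefore changes by 2.3417 × (-21.3%) = -49.9%.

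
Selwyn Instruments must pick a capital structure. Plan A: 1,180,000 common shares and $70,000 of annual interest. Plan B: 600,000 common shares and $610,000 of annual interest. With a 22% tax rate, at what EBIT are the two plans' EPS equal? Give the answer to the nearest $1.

Set EPS_A = EPS_B: (EBIT − $70,000)(1 − 0.22) ÷ 1,180,000 = (EBIT − $610,000)(1 − 0.22) ÷ 600,000.
Cancelling (1 − t) and cross-multiplying: 600,000·(EBIT − 70,000) = 1,180,000·(EBIT − 610,000).
Solving, EBIT = (610,000·1,180,000 − 70,000·600,000) / (1,180,000 − 600,000) = 677,800,000,000 / 580,000 = 1,168,620.69.

$1,168,621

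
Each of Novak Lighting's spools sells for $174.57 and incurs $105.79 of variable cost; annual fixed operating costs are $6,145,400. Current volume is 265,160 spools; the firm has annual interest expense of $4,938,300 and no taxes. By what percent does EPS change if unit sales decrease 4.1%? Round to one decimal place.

-10.5%

Contribution at this volume is 265,160 × $68.78 = $18,237,704.80.
EBIT = $18,237,704.80 − $6,145,400 = $12,092,304.80.
Interest = $4,938,300.00, so EBIT − I = $7,154,004.80.
Degree of combined leverage = contribution ÷ (EBIT − I) = $18,237,704.80 ÷ $7,154,004.80 = 2.5493.
%ΔEPS = DCL × %ΔSales = 2.5493 × -4.1% = -10.5%.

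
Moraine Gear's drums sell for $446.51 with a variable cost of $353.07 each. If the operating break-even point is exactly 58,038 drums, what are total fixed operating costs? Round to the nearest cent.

Unit CM = price − variable cost = $446.51 − $353.07 = $93.44.
Fixed costs = break-even units × CM = 58,038 × $93.44 = $5,423,070.72.

$5,423,070.72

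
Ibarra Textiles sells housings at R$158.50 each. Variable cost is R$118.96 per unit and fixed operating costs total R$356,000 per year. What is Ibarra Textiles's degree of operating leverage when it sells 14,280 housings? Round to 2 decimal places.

2.71

At 14,280 units, contribution = 14,280 × R$39.54 = R$564,631.20.
EBIT = R$564,631.20 − R$356,000 = R$208,631.20.
So DOL = total CM / EBIT = R$564,631.20 / R$208,631.20 = 2.7064.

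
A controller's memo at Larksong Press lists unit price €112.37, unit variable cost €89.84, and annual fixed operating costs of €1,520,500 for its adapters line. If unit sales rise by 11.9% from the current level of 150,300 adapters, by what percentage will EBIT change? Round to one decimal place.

+21.6%

Total contribution margin = 150,300 × €22.53 = €3,386,259.00.
Operating income = contribution − fixed costs = €3,386,259.00 − €1,520,500 = €1,865,759.00.
Degree of operating leverage = €3,386,259.00 / €1,865,759.00 = 1.8149.
%ΔEBIT = DOL × %ΔSales = 1.8149 × +11.9% = +21.6%.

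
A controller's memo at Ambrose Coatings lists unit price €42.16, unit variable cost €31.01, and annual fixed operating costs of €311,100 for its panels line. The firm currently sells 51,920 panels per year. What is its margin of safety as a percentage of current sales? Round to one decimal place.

46.3%

Unit CM = price − variable cost = €42.16 − €31.01 = €11.15. Break-even units = €311,100 ÷ €11.15 = 27,901.35; break-even revenue = 27,901.35 × €42.16 = €1,176,320.72.
Current sales = 51,920 × €42.16 = €2,188,947.20.
Margin of safety = (€2,188,947.20 − €1,176,320.72) ÷ €2,188,947.20 = 46.3%.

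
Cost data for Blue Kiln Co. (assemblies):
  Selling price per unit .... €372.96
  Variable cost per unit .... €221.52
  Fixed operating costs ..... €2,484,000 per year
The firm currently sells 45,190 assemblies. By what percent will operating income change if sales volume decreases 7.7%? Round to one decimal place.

-12.1%

At 45,190 units, contribution = 45,190 × €151.44 = €6,843,573.60.
Subtracting fixed costs: EBIT = €6,843,573.60 − €2,484,000 = €4,359,573.60.
DOL = contribution ÷ EBIT = €6,843,573.60 ÷ €4,359,573.60 = 1.5698.
%ΔEBIT = DOL × %ΔSales = 1.5698 × -7.7% = -12.1%.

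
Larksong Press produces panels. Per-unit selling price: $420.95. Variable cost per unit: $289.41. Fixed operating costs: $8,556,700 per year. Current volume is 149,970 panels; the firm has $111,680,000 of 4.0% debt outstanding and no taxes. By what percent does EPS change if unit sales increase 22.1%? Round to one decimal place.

+65.0%

Total contribution margin = 149,970 × $131.54 = $19,727,053.80.
Operating income = contribution − fixed costs = $19,727,053.80 − $8,556,700 = $11,170,353.80.
After interest of $4,467,200.00, pre-tax earnings = $6,703,153.80.
Degree of combined leverage = contribution ÷ (EBIT − I) = $19,727,053.80 ÷ $6,703,153.80 = 2.9430.
EPS therefore changes by 2.9430 × (+22.1%) = +65.0%.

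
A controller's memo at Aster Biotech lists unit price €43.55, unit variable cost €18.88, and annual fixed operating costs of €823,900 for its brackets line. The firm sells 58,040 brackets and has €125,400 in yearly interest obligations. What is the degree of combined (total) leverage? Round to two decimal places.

Contribution at this volume is 58,040 × €24.67 = €1,431,846.80.
Subtracting fixed costs: EBIT = €1,431,846.80 − €823,900 = €607,946.80. Interest = €125,400.00.
DOL = €1,431,846.80 ÷ €607,946.80 = 2.3552; DFL = €607,946.80 ÷ €482,546.80 = 1.2599.
DCL = DOL × DFL = 2.3552 × 1.2599 = 2.9673.

2.97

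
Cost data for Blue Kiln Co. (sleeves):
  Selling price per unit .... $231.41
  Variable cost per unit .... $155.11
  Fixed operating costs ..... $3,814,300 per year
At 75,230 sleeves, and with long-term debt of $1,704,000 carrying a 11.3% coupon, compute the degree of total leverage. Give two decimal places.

3.31

Contribution at this volume is 75,230 × $76.30 = $5,740,049.00.
Operating income = contribution − fixed costs = $5,740,049.00 − $3,814,300 = $1,925,749.00. Interest = $192,552.00, so EBIT − I = $1,733,197.00.
Degree of total leverage = total CM / (EBIT − interest) = $5,740,049.00 / $1,733,197.00 = 3.3118.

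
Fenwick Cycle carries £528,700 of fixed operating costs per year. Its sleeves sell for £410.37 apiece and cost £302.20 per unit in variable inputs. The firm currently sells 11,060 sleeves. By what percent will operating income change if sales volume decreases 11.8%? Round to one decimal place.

-21.1%

Contribution at this volume is 11,060 × £108.17 = £1,196,360.20.
Operating income = contribution − fixed costs = £1,196,360.20 − £528,700 = £667,660.20.
So DOL = total CM / EBIT = £1,196,360.20 / £667,660.20 = 1.7919.
So EBIT moves 1.7919 × (-11.8%) = -21.1%.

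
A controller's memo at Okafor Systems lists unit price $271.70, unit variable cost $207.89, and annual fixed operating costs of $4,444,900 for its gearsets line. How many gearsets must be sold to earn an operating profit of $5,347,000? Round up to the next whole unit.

153,455 gearsets

Each unit contributes $271.70 − $207.89 = $63.81.
Required volume = (fixed costs + target profit) ÷ CM = ($4,444,900 + $5,347,000) ÷ $63.81 = 153,454.00, so 153,455 gearsets.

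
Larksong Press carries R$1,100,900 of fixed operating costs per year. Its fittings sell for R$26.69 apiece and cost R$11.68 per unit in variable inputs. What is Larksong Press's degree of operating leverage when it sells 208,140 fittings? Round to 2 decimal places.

1.54

Contribution at this volume is 208,140 × R$15.01 = R$3,124,181.40.
Subtracting fixed costs: EBIT = R$3,124,181.40 − R$1,100,900 = R$2,023,281.40.
So DOL = total CM / EBIT = R$3,124,181.40 / R$2,023,281.40 = 1.5441.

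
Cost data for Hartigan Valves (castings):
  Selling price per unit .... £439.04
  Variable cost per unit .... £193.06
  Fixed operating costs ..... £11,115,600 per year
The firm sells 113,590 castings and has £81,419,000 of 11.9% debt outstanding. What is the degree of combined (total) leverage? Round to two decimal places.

3.92

Contribution at this volume is 113,590 × £245.98 = £27,940,868.20.
Operating income = contribution − fixed costs = £27,940,868.20 − £11,115,600 = £16,825,268.20. Interest = £9,688,861.00.
DOL = £27,940,868.20 ÷ £16,825,268.20 = 1.6606; DFL = £16,825,268.20 ÷ £7,136,407.20 = 2.3577.
DCL = DOL × DFL = 1.6606 × 2.3577 = 3.9152.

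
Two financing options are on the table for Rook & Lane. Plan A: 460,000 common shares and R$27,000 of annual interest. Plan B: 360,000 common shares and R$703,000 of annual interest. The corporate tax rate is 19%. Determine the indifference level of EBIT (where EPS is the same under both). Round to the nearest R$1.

R$3,136,600

Set EPS_A = EPS_B: (EBIT − R$27,000)(1 − 0.19) ÷ 460,000 = (EBIT − R$703,000)(1 − 0.19) ÷ 360,000.
Cancelling (1 − t) and cross-multiplying: 360,000·(EBIT − 27,000) = 460,000·(EBIT − 703,000).
Solving, EBIT = (703,000·460,000 − 27,000·360,000) / (460,000 − 360,000) = 313,660,000,000 / 100,000 = 3,136,600.00.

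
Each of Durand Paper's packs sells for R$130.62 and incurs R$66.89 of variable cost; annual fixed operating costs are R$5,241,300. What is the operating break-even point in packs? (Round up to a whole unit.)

Each unit contributes R$130.62 − R$66.89 = R$63.73.
Units to break even: R$5,241,300 ÷ R$63.73 = 82,242.27, rounded up to 82,243.

82,243 packs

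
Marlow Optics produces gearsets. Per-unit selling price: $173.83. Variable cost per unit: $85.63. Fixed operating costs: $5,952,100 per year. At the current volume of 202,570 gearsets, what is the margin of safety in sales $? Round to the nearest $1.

Each unit contributes $173.83 − $85.63 = $88.20. Break-even units = $5,952,100 ÷ $88.20 = 67,484.13; break-even revenue = 67,484.13 × $173.83 = $11,730,765.79.
Actual sales revenue = 202,570 × $173.83 = $35,212,743.10.
Margin of safety = $35,212,743.10 − $11,730,765.79 = $23,481,977.

$23,481,977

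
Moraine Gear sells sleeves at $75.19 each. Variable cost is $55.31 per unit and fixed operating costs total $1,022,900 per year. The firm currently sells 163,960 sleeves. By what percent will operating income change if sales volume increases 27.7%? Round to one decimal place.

At 163,960 units, contribution = 163,960 × $19.88 = $3,259,524.80.
Subtracting fixed costs: EBIT = $3,259,524.80 − $1,022,900 = $2,236,624.80.
So DOL = total CM / EBIT = $3,259,524.80 / $2,236,624.80 = 1.4573.
%ΔEBIT = DOL × %ΔSales = 1.4573 × +27.7% = +40.4%.

+40.4%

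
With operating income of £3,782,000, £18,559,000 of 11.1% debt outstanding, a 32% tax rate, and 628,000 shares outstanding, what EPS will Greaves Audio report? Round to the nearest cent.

£1.86

Pre-tax income = £3,782,000 − £2,060,049.00 = £1,721,951.00.
Net income = £1,721,951.00 × (1 − 0.32) = £1,170,926.68.
Per share: £1,170,926.68 / 628,000 shares = £1.86.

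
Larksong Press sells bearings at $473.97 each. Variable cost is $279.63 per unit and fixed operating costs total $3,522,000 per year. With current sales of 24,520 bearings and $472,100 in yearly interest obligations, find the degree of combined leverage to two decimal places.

Contribution at this volume is 24,520 × $194.34 = $4,765,216.80.
Operating income = contribution − fixed costs = $4,765,216.80 − $3,522,000 = $1,243,216.80. Interest = $472,100.00, so EBIT − I = $771,116.80.
Degree of total leverage = total CM / (EBIT − interest) = $4,765,216.80 / $771,116.80 = 6.1796.

6.18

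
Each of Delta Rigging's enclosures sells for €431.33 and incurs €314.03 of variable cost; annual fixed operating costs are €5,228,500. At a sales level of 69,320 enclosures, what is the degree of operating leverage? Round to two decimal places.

Contribution at this volume is 69,320 × €117.30 = €8,131,236.00.
EBIT = €8,131,236.00 − €5,228,500 = €2,902,736.00.
DOL = contribution ÷ EBIT = €8,131,236.00 ÷ €2,902,736.00 = 2.8012.

2.80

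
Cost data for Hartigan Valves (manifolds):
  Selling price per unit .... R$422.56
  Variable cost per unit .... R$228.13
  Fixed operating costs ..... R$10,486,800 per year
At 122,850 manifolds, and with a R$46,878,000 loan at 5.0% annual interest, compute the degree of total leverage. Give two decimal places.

2.16

At 122,850 units, contribution = 122,850 × R$194.43 = R$23,885,725.50.
Subtracting fixed costs: EBIT = R$23,885,725.50 − R$10,486,800 = R$13,398,925.50. Interest = R$2,343,900.00.
DOL = R$23,885,725.50 ÷ R$13,398,925.50 = 1.7827; DFL = R$13,398,925.50 ÷ R$11,055,025.50 = 1.2120.
Combined leverage = 1.7827 × 1.2120 = 2.1606.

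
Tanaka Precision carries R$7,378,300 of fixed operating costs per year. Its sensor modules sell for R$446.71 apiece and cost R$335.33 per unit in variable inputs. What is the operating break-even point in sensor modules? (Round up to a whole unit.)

66,245 sensor modules

Contribution margin per unit = R$446.71 − R$335.33 = R$111.38.
Units to break even: R$7,378,300 ÷ R$111.38 = 66,244.39, rounded up to 66,245.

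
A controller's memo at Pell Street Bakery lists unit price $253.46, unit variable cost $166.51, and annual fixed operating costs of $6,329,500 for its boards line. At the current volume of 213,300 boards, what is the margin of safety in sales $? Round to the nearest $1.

$35,612,471

Each unit contributes $253.46 − $166.51 = $86.95. Break-even units = $6,329,500 ÷ $86.95 = 72,794.71; break-even revenue = 72,794.71 × $253.46 = $18,450,547.10.
Current sales = 213,300 × $253.46 = $54,063,018.00.
Margin of safety = $54,063,018.00 − $18,450,547.10 = $35,612,471.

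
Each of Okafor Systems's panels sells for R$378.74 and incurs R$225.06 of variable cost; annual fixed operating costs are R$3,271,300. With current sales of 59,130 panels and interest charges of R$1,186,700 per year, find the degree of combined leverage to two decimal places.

1.96

Contribution at this volume is 59,130 × R$153.68 = R$9,087,098.40.
Subtracting fixed costs: EBIT = R$9,087,098.40 − R$3,271,300 = R$5,815,798.40. Interest = R$1,186,700.00.
DOL = R$9,087,098.40 ÷ R$5,815,798.40 = 1.5625; DFL = R$5,815,798.40 ÷ R$4,629,098.40 = 1.2564.
Combined leverage = 1.5625 × 1.2564 = 1.9631.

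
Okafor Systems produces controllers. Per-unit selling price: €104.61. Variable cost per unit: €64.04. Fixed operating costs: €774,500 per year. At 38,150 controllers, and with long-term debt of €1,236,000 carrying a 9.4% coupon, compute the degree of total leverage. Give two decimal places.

2.36

Contribution at this volume is 38,150 × €40.57 = €1,547,745.50.
Subtracting fixed costs: EBIT = €1,547,745.50 − €774,500 = €773,245.50. Interest = €116,184.00.
DOL = €1,547,745.50 ÷ €773,245.50 = 2.0016; DFL = €773,245.50 ÷ €657,061.50 = 1.1768.
Combined leverage = 2.0016 × 1.1768 = 2.3555.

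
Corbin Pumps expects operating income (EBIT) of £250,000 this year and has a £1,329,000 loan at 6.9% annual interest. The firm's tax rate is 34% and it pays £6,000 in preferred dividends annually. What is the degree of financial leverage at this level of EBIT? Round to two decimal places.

1.68

Annual interest charges come to £91,701.00.
Preferred dividends grossed up pre-tax: £6,000 / (1 − 0.34) = £9,090.91.
DFL = EBIT ÷ [EBIT − I − D_p/(1−t)] = £250,000 ÷ [£250,000 − £91,701.00 − £9,090.91] = £250,000 ÷ £149,208.09 = 1.6755.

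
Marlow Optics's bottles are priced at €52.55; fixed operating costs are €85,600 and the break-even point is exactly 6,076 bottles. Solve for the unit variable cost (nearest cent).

Contribution per unit must be FC / Q = €85,600 / 6,076 = €14.0882.
Hence VC = price − CM = €52.55 − €14.0882 = €38.46.

€38.46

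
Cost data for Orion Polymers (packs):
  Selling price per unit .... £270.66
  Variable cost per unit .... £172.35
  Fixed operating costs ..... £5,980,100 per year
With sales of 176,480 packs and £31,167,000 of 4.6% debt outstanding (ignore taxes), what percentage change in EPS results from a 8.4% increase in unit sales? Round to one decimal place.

Contribution at this volume is 176,480 × £98.31 = £17,349,748.80.
EBIT = £17,349,748.80 − £5,980,100 = £11,369,648.80.
Interest = £1,433,682.00, so EBIT − I = £9,935,966.80.
DCL = total CM / (EBIT − I) = £17,349,748.80 / £9,935,966.80 = 1.7462.
EPS therefore changes by 1.7462 × (+8.4%) = +14.7%.

+14.7%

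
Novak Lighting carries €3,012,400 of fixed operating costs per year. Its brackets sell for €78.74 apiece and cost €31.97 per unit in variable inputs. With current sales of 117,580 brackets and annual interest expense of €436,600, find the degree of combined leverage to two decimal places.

Total contribution margin = 117,580 × €46.77 = €5,499,216.60.
EBIT = €5,499,216.60 − €3,012,400 = €2,486,816.60. Interest = €436,600.00.
DOL = €5,499,216.60 ÷ €2,486,816.60 = 2.2113; DFL = €2,486,816.60 ÷ €2,050,216.60 = 1.2130.
DCL = DOL × DFL = 2.2113 × 1.2130 = 2.6823.

2.68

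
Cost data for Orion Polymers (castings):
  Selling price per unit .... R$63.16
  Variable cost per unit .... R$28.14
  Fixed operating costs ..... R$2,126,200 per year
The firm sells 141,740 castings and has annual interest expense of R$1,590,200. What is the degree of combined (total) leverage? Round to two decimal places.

3.98

Contribution at this volume is 141,740 × R$35.02 = R$4,963,734.80.
EBIT = R$4,963,734.80 − R$2,126,200 = R$2,837,534.80. Interest = R$1,590,200.00.
DOL = R$4,963,734.80 ÷ R$2,837,534.80 = 1.7493; DFL = R$2,837,534.80 ÷ R$1,247,334.80 = 2.2749.
Combined leverage = 1.7493 × 2.2749 = 3.9795.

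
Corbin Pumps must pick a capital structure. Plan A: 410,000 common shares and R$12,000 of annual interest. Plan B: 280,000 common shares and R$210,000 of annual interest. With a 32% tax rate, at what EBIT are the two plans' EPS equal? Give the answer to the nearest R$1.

R$636,462

Set EPS_A = EPS_B: (EBIT − R$12,000)(1 − 0.32) ÷ 410,000 = (EBIT − R$210,000)(1 − 0.32) ÷ 280,000.
The (1 − t) factor cancels: (EBIT − 12,000) × 280,000 = (EBIT − 210,000) × 410,000.
Solving, EBIT = (210,000·410,000 − 12,000·280,000) / (410,000 − 280,000) = 82,740,000,000 / 130,000 = 636,461.54.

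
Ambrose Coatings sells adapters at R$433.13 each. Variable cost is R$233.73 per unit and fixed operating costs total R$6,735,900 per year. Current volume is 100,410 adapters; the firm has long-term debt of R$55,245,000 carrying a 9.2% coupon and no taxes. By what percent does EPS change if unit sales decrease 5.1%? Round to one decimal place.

-12.4%

At 100,410 units, contribution = 100,410 × R$199.40 = R$20,021,754.00.
Subtracting fixed costs: EBIT = R$20,021,754.00 − R$6,735,900 = R$13,285,854.00.
After interest of R$5,082,540.00, pre-tax earnings = R$8,203,314.00.
DCL = total CM / (EBIT − I) = R$20,021,754.00 / R$8,203,314.00 = 2.4407.
%ΔEPS = DCL × %ΔSales = 2.4407 × -5.1% = -12.4%.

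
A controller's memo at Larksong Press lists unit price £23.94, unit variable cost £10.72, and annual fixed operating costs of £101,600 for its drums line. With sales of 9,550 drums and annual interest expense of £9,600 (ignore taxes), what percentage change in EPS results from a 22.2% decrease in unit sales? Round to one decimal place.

Contribution at this volume is 9,550 × £13.22 = £126,251.00.
Subtracting fixed costs: EBIT = £126,251.00 − £101,600 = £24,651.00.
After interest of £9,600.00, pre-tax earnings = £15,051.00.
Degree of combined leverage = contribution ÷ (EBIT − I) = £126,251.00 ÷ £15,051.00 = 8.3882.
%ΔEPS = DCL × %ΔSales = 8.3882 × -22.2% = -186.2%.

-186.2%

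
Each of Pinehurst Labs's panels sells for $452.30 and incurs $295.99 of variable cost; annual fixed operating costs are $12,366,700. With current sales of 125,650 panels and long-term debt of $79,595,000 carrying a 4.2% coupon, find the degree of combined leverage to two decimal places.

5.00

Total contribution margin = 125,650 × $156.31 = $19,640,351.50.
Subtracting fixed costs: EBIT = $19,640,351.50 − $12,366,700 = $7,273,651.50. Interest = $3,342,990.00.
DOL = $19,640,351.50 ÷ $7,273,651.50 = 2.7002; DFL = $7,273,651.50 ÷ $3,930,661.50 = 1.8505.
Combined leverage = 2.7002 × 1.8505 = 4.9967.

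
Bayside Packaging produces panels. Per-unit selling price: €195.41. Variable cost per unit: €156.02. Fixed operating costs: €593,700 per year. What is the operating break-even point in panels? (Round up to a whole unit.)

Contribution margin per unit = €195.41 − €156.02 = €39.39.
Break-even volume = fixed costs ÷ CM per unit = €593,700 ÷ €39.39 = 15,072.35, so 15,073 panels.

15,073 panels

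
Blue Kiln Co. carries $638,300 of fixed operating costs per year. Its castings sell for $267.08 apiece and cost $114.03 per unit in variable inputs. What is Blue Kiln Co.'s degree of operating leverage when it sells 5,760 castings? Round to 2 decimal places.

3.62

Contribution at this volume is 5,760 × $153.05 = $881,568.00.
Subtracting fixed costs: EBIT = $881,568.00 − $638,300 = $243,268.00.
Degree of operating leverage = $881,568.00 / $243,268.00 = 3.6239.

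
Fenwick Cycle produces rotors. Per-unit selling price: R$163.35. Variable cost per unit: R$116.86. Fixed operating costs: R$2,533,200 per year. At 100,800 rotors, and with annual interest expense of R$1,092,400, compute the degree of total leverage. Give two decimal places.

Total contribution margin = 100,800 × R$46.49 = R$4,686,192.00.
EBIT = R$4,686,192.00 − R$2,533,200 = R$2,152,992.00. Interest = R$1,092,400.00, so EBIT − I = R$1,060,592.00.
Degree of total leverage = total CM / (EBIT − interest) = R$4,686,192.00 / R$1,060,592.00 = 4.4185.

4.42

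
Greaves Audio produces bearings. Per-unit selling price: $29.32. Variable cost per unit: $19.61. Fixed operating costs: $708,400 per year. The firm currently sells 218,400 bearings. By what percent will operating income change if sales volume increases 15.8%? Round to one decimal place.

+23.7%

Total contribution margin = 218,400 × $9.71 = $2,120,664.00.
Subtracting fixed costs: EBIT = $2,120,664.00 − $708,400 = $1,412,264.00.
Degree of operating leverage = $2,120,664.00 / $1,412,264.00 = 1.5016.
So EBIT moves 1.5016 × (+15.8%) = +23.7%.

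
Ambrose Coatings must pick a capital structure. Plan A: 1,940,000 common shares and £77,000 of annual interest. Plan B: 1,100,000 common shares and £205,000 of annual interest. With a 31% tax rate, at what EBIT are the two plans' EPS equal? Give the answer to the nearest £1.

Set EPS_A = EPS_B: (EBIT − £77,000)(1 − 0.31) ÷ 1,940,000 = (EBIT − £205,000)(1 − 0.31) ÷ 1,100,000.
The (1 − t) factor cancels: (EBIT − 77,000) × 1,100,000 = (EBIT − 205,000) × 1,940,000.
EBIT × (1,940,000 − 1,100,000) = 205,000 × 1,940,000 − 77,000 × 1,100,000 = 313,000,000,000, so EBIT = 313,000,000,000 ÷ 840,000 = 372,619.05.

£372,619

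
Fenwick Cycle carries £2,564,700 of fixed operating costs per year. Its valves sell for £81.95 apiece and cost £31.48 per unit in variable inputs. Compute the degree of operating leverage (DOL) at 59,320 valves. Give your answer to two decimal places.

6.98

At 59,320 units, contribution = 59,320 × £50.47 = £2,993,880.40.
Operating income = contribution − fixed costs = £2,993,880.40 − £2,564,700 = £429,180.40.
DOL = contribution ÷ EBIT = £2,993,880.40 ÷ £429,180.40 = 6.9758.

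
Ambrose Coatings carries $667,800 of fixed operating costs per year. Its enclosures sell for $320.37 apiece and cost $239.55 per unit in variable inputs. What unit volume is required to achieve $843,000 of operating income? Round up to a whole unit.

Each unit contributes $320.37 − $239.55 = $80.82.
Units = (FC + target) / CM = ($667,800 + $843,000) / $80.82 = 18,693.39, so 18,694 enclosures.

18,694 enclosures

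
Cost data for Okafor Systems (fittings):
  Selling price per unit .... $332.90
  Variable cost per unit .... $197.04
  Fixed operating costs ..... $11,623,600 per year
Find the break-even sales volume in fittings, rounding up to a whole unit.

Contribution margin per unit = $332.90 − $197.04 = $135.86.
Units to break even: $11,623,600 ÷ $135.86 = 85,555.72, rounded up to 85,556.

85,556 fittings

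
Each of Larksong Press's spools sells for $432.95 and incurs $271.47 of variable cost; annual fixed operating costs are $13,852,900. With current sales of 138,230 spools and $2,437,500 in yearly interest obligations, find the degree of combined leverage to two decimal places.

Total contribution margin = 138,230 × $161.48 = $22,321,380.40.
Subtracting fixed costs: EBIT = $22,321,380.40 − $13,852,900 = $8,468,480.40. Interest = $2,437,500.00, so EBIT − I = $6,030,980.40.
Degree of total leverage = total CM / (EBIT − interest) = $22,321,380.40 / $6,030,980.40 = 3.7011.

3.70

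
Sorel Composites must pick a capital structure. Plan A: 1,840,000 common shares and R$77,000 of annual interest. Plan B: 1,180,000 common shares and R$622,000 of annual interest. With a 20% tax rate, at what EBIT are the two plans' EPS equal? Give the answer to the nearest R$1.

At indifference, (EBIT − 77,000)(1 − t)/1,840,000 = (EBIT − 622,000)(1 − t)/1,180,000.
Cancelling (1 − t) and cross-multiplying: 1,180,000·(EBIT − 77,000) = 1,840,000·(EBIT − 622,000).
Solving, EBIT = (622,000·1,840,000 − 77,000·1,180,000) / (1,840,000 − 1,180,000) = 1,053,620,000,000 / 660,000 = 1,596,393.94.

R$1,596,394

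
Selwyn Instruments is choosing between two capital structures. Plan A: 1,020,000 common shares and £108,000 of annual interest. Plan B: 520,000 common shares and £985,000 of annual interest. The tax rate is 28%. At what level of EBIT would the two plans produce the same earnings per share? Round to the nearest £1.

At indifference, (EBIT − 108,000)(1 − t)/1,020,000 = (EBIT − 985,000)(1 − t)/520,000.
The (1 − t) factor cancels: (EBIT − 108,000) × 520,000 = (EBIT − 985,000) × 1,020,000.
EBIT × (1,020,000 − 520,000) = 985,000 × 1,020,000 − 108,000 × 520,000 = 948,540,000,000, so EBIT = 948,540,000,000 ÷ 500,000 = 1,897,080.00.

£1,897,080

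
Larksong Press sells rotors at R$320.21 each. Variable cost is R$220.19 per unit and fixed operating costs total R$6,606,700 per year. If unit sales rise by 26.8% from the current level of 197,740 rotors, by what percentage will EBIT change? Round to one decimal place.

+40.2%

Total contribution margin = 197,740 × R$100.02 = R$19,777,954.80.
Operating income = contribution − fixed costs = R$19,777,954.80 − R$6,606,700 = R$13,171,254.80.
DOL = contribution ÷ EBIT = R$19,777,954.80 ÷ R$13,171,254.80 = 1.5016.
%ΔEBIT = DOL × %ΔSales = 1.5016 × +26.8% = +40.2%.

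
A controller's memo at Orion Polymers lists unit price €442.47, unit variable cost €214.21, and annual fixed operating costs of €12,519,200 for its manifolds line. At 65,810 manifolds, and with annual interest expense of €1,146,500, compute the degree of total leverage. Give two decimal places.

At 65,810 units, contribution = 65,810 × €228.26 = €15,021,790.60.
EBIT = €15,021,790.60 − €12,519,200 = €2,502,590.60. Interest = €1,146,500.00.
DOL = €15,021,790.60 ÷ €2,502,590.60 = 6.0025; DFL = €2,502,590.60 ÷ €1,356,090.60 = 1.8454.
DCL = DOL × DFL = 6.0025 × 1.8454 = 11.0770.

11.08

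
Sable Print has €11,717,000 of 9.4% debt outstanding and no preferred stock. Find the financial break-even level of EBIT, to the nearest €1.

Annual interest = 9.4% × €11,717,000 = €1,101,398.00.
With no preferred dividends, EPS = 0 when EBIT exactly covers interest, so the financial break-even EBIT is €1,101,398.00.

€1,101,398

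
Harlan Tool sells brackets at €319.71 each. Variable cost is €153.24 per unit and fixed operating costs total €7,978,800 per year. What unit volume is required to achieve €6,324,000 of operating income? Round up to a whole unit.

Unit CM = price − variable cost = €319.71 − €153.24 = €166.47.
Need Q such that Q × €166.47 − €7,978,800 = €6,324,000, i.e. Q = €14,302,800 / €166.47 = 85,918.18 → 85,919.

85,919 brackets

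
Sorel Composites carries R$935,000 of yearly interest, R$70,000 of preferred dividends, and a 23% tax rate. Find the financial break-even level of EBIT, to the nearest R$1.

R$1,025,909

Preferred dividends are paid after tax, so their pre-tax equivalent is R$70,000 ÷ (1 − 0.23) = R$90,909.09.
EPS = 0 when EBIT covers interest plus the pre-tax preferred burden: R$935,000 + R$90,909.09 = R$1,025,909.09.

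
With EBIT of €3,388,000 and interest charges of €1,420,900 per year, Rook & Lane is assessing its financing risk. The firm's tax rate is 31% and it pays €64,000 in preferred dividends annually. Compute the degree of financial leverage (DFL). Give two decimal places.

1.81

Interest = €1,420,900.00.
Pre-tax preferred-dividend burden = €64,000 ÷ (1 − 0.31) = €92,753.62.
DFL = EBIT ÷ [EBIT − I − D_p/(1−t)] = €3,388,000 ÷ [€3,388,000 − €1,420,900.00 − €92,753.62] = €3,388,000 ÷ €1,874,346.38 = 1.8076.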